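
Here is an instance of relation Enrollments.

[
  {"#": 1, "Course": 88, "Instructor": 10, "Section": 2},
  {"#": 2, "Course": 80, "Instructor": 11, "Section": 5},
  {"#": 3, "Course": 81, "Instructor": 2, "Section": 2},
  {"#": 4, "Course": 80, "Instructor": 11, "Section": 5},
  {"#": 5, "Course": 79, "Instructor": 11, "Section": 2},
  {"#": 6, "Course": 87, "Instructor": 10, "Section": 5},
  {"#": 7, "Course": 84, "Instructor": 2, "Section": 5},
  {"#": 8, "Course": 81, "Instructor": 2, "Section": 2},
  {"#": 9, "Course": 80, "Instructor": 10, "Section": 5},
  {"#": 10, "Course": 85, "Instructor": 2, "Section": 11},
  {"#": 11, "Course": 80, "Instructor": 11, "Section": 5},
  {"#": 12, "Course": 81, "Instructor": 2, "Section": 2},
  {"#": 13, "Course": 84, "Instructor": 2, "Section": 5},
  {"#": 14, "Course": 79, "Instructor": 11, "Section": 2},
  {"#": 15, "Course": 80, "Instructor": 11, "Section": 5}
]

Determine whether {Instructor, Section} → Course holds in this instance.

(Instructor=10, Section=2): row 1 → Course = 88 ✓
(Instructor=11, Section=5): rows 2, 4, 11, 15 → Course = 80, 80, 80, 80 ✓
(Instructor=2, Section=2): rows 3, 8, 12 → Course = 81, 81, 81 ✓
(Instructor=11, Section=2): rows 5, 14 → Course = 79, 79 ✓
(Instructor=10, Section=5): rows 6, 9 → Course takes values {87, 80} — violation
(Instructor=2, Section=5): rows 7, 13 → Course = 84, 84 ✓
(Instructor=2, Section=11): row 10 → Course = 85 ✓
Two rows agree on {Instructor, Section} but differ on Course, so {Instructor, Section} → Course does not hold.

No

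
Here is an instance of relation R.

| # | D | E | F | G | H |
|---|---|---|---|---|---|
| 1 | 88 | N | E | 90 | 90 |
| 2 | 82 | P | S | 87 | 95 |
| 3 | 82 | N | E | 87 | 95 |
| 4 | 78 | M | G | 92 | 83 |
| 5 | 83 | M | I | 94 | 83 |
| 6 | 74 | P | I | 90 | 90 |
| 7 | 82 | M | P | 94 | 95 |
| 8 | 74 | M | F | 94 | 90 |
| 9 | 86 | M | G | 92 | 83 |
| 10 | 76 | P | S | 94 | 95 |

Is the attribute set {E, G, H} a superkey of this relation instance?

Rows 4 and 9 have the same {E, G, H} value (E=M, G=92, H=83) but are distinct tuples, so {E, G, H} does not determine every attribute — not a superkey.

No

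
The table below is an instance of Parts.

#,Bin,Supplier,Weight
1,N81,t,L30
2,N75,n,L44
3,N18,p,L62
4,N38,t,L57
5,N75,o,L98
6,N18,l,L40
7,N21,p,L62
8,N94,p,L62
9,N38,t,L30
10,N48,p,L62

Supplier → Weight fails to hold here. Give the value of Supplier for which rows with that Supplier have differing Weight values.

Supplier=t: rows 1, 4, 9 → Weight takes values {L30, L57} — violation
Supplier=n: row 2 → Weight = L44 ✓
Supplier=p: rows 3, 7, 8, 10 → Weight = L62, L62, L62, L62 ✓
Supplier=o: row 5 → Weight = L98 ✓
Supplier=l: row 6 → Weight = L40 ✓
The only Supplier value with inconsistent Weight is Supplier=t.

t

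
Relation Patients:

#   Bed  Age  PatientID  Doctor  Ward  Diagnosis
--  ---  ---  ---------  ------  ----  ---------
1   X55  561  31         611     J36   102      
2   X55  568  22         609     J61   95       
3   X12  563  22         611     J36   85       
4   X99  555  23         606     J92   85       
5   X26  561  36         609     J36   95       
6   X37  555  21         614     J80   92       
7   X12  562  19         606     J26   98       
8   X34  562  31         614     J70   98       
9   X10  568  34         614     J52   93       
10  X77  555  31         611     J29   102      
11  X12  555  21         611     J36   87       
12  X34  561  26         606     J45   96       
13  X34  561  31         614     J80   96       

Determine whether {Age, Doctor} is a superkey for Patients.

No

Rows 10 and 11 have the same {Age, Doctor} value (Age=555, Doctor=611) but are distinct tuples, so {Age, Doctor} does not determine every attribute — not a superkey.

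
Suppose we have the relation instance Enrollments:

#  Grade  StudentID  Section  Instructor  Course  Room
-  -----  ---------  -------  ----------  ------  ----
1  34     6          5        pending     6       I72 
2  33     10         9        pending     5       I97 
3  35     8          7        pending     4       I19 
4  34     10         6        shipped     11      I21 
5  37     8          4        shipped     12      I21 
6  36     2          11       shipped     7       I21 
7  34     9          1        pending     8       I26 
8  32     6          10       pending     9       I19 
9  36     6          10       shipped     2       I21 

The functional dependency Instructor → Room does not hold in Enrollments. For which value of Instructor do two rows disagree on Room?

pending

Instructor=pending: rows 1, 2, 3, 7, 8 → Room takes values {I72, I97, I19, I26} — violation
Instructor=shipped: rows 4, 5, 6, 9 → Room = I21, I21, I21, I21 ✓
The only Instructor value with inconsistent Room is Instructor=pending.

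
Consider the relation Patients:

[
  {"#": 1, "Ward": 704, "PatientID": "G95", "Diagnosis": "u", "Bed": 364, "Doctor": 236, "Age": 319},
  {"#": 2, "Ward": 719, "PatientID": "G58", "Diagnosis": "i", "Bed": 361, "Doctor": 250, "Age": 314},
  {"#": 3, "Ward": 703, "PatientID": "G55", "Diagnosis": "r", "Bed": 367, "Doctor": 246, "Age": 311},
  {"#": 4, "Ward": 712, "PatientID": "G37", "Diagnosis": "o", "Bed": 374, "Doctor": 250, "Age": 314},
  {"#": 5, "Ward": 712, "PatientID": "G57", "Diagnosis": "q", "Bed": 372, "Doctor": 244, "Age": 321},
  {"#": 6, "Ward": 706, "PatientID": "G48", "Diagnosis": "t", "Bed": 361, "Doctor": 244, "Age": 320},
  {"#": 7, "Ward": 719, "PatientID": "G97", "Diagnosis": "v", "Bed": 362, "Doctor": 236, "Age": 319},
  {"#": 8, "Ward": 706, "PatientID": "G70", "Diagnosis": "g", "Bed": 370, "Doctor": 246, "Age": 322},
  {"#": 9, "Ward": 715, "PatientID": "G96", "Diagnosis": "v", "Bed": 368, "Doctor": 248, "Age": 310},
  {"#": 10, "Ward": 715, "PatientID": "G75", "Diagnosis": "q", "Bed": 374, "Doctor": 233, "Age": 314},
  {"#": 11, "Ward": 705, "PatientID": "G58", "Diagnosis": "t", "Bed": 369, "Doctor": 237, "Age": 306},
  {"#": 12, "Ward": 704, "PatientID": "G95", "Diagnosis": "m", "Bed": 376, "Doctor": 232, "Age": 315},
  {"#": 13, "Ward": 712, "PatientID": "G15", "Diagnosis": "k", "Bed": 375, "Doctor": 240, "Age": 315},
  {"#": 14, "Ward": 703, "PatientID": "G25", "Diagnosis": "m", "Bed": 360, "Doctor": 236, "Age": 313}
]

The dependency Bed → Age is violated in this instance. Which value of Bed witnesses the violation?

Bed=364: row 1 → Age = 319 ✓
Bed=361: rows 2, 6 → Age takes values {314, 320} — violation
Bed=367: row 3 → Age = 311 ✓
Bed=374: rows 4, 10 → Age = 314, 314 ✓
Bed=372: row 5 → Age = 321 ✓
Bed=362: row 7 → Age = 319 ✓
Bed=370: row 8 → Age = 322 ✓
Bed=368: row 9 → Age = 310 ✓
Bed=369: row 11 → Age = 306 ✓
Bed=376: row 12 → Age = 315 ✓
Bed=375: row 13 → Age = 315 ✓
Bed=360: row 14 → Age = 313 ✓
The only Bed value with inconsistent Age is Bed=361.

361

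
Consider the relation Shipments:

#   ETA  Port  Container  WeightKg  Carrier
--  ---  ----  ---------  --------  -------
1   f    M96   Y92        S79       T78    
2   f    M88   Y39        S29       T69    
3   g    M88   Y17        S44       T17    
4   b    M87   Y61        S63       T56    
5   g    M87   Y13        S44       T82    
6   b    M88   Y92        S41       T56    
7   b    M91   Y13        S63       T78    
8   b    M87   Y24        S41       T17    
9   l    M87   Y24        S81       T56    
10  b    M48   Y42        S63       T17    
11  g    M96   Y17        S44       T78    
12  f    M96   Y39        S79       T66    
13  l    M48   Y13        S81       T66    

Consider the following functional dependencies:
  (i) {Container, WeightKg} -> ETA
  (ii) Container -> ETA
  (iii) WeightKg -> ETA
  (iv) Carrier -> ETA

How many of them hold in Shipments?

(i) {Container, WeightKg} -> ETA: every LHS value maps to a single RHS value — holds.
(ii) Container -> ETA: Container=Y92: rows 1, 6 → ETA takes values {f, b} — violation; Container=Y13: rows 5, 7, 13 → ETA takes values {g, b, l} — violation; Container=Y24: rows 8, 9 → ETA takes values {b, l} — violation — fails.
(iii) WeightKg -> ETA: every LHS value maps to a single RHS value — holds.
(iv) Carrier -> ETA: Carrier=T78: rows 1, 7, 11 → ETA takes values {f, b, g} — violation; Carrier=T17: rows 3, 8, 10 → ETA takes values {g, b} — violation; Carrier=T56: rows 4, 6, 9 → ETA takes values {b, l} — violation; Carrier=T66: rows 12, 13 → ETA takes values {f, l} — violation — fails.
2 of the 4 dependencies hold.

2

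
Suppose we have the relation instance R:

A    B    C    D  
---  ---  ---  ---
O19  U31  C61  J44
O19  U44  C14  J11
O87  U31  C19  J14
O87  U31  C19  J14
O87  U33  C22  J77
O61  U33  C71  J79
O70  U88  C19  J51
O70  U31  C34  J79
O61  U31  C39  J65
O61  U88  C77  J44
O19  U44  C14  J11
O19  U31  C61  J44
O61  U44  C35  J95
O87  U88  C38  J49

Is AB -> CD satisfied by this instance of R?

(A=O19, B=U31): 2 rows → {C,D} = (C61, J44), (C61, J44) ✓
(A=O19, B=U44): 2 rows → {C,D} = (C14, J11), (C14, J11) ✓
(A=O87, B=U31): 2 rows → {C,D} = (C19, J14), (C19, J14) ✓
(A=O87, B=U33): 1 row → {C,D} = (C22, J77) ✓
(A=O61, B=U33): 1 row → {C,D} = (C71, J79) ✓
(A=O70, B=U88): 1 row → {C,D} = (C19, J51) ✓
(A=O70, B=U31): 1 row → {C,D} = (C34, J79) ✓
(A=O61, B=U31): 1 row → {C,D} = (C39, J65) ✓
(A=O61, B=U88): 1 row → {C,D} = (C77, J44) ✓
(A=O61, B=U44): 1 row → {C,D} = (C35, J95) ✓
(A=O87, B=U88): 1 row → {C,D} = (C38, J49) ✓
Every AB value is associated with a single CD value, so AB -> CD holds.

Yes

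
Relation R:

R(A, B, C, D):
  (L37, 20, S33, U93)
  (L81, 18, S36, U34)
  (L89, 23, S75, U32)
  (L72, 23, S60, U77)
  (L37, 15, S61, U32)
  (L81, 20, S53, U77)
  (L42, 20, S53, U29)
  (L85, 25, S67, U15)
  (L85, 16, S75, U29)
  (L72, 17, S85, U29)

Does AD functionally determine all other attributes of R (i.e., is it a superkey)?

All 10 rows have distinct AD values, so AD → (all attributes) holds and AD is a superkey.

Yes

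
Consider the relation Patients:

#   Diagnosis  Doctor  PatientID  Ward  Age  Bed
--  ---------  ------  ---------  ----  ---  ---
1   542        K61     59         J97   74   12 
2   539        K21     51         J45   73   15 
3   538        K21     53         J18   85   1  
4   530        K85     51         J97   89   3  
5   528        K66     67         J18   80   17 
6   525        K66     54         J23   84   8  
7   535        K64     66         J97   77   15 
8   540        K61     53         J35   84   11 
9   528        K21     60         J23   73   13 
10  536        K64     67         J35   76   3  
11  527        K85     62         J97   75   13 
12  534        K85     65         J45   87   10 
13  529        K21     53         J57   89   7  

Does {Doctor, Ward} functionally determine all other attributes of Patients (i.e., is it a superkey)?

No

Rows 4 and 11 have the same {Doctor, Ward} value (Doctor=K85, Ward=J97) but are distinct tuples, so {Doctor, Ward} does not determine every attribute — not a superkey.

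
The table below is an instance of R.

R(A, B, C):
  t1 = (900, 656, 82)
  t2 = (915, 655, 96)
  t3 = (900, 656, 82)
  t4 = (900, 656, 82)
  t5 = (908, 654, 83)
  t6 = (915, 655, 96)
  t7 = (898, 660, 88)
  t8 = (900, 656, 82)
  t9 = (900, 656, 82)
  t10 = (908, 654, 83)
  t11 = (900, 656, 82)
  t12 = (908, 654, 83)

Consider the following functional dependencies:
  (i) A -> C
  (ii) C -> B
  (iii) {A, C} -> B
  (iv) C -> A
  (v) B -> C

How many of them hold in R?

(i) A -> C: every LHS value maps to a single RHS value — holds.
(ii) C -> B: every LHS value maps to a single RHS value — holds.
(iii) {A, C} -> B: every LHS value maps to a single RHS value — holds.
(iv) C -> A: every LHS value maps to a single RHS value — holds.
(v) B -> C: every LHS value maps to a single RHS value — holds.
5 of the 5 dependencies hold.

5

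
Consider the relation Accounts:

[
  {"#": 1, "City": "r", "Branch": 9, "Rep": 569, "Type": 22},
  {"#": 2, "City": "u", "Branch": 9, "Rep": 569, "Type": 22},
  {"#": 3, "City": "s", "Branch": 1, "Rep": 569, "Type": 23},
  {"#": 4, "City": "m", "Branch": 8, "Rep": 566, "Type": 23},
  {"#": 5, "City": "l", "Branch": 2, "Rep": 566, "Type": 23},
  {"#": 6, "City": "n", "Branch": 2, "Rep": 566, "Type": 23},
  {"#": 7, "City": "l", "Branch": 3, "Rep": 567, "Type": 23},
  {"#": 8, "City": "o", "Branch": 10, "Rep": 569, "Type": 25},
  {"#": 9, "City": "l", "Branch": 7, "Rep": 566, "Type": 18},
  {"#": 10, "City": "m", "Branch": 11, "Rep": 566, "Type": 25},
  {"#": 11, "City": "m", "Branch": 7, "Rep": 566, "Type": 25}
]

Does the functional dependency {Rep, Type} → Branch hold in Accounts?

(Rep=569, Type=22): rows 1, 2 → Branch = 9, 9 ✓
(Rep=569, Type=23): row 3 → Branch = 1 ✓
(Rep=566, Type=23): rows 4, 5, 6 → Branch takes values {8, 2} — violation
(Rep=567, Type=23): row 7 → Branch = 3 ✓
(Rep=569, Type=25): row 8 → Branch = 10 ✓
(Rep=566, Type=18): row 9 → Branch = 7 ✓
(Rep=566, Type=25): rows 10, 11 → Branch takes values {11, 7} — violation
Two rows agree on {Rep, Type} but differ on Branch, so {Rep, Type} → Branch does not hold.

No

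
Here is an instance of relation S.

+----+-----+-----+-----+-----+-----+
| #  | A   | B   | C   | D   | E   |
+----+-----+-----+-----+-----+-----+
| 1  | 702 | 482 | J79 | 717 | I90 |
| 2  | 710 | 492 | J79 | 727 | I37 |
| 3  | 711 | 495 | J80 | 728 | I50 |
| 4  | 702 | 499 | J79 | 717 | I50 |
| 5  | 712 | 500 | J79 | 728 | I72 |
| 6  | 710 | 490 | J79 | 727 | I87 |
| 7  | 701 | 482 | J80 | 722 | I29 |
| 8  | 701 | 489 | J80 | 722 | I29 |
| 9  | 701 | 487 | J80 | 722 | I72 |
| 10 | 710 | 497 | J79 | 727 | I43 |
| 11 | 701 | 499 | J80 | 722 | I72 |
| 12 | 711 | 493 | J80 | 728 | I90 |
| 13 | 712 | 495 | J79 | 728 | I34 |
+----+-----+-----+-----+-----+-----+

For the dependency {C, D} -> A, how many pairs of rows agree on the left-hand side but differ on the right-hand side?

0

(C=J79, D=717): all 2 rows agree on A — 0 pairs.
(C=J79, D=727): all 3 rows agree on A — 0 pairs.
(C=J80, D=728): all 2 rows agree on A — 0 pairs.
(C=J79, D=728): all 2 rows agree on A — 0 pairs.
(C=J80, D=722): all 4 rows agree on A — 0 pairs.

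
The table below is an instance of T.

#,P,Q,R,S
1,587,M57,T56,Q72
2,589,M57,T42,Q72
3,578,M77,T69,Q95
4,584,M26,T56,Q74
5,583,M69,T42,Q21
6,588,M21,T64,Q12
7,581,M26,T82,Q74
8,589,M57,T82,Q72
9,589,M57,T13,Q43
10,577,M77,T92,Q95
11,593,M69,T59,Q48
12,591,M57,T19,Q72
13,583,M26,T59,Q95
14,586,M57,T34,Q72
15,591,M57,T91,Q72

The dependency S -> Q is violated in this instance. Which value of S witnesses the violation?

S=Q72: rows 1, 2, 8, 12, 14, 15 → Q = M57, M57, M57, M57, M57, M57 ✓
S=Q95: rows 3, 10, 13 → Q takes values {M77, M26} — violation
S=Q74: rows 4, 7 → Q = M26, M26 ✓
S=Q21: row 5 → Q = M69 ✓
S=Q12: row 6 → Q = M21 ✓
S=Q43: row 9 → Q = M57 ✓
S=Q48: row 11 → Q = M69 ✓
The only S value with inconsistent Q is S=Q95.

Q95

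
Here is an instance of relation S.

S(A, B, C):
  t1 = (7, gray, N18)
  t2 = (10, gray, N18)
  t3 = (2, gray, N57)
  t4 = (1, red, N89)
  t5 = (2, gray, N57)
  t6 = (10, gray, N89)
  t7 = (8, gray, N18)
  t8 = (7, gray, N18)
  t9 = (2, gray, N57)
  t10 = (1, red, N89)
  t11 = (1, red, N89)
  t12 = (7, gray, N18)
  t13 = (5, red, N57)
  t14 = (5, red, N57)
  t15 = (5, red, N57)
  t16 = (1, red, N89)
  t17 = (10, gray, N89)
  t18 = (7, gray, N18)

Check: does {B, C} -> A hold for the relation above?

(B=gray, C=N18): rows 1, 2, 7, 8, 12, 18 → A takes values {7, 10, 8} — violation
(B=gray, C=N57): rows 3, 5, 9 → A = 2, 2, 2 ✓
(B=red, C=N89): rows 4, 10, 11, 16 → A = 1, 1, 1, 1 ✓
(B=gray, C=N89): rows 6, 17 → A = 10, 10 ✓
(B=red, C=N57): rows 13, 14, 15 → A = 5, 5, 5 ✓
Two rows agree on {B, C} but differ on A, so {B, C} -> A does not hold.

No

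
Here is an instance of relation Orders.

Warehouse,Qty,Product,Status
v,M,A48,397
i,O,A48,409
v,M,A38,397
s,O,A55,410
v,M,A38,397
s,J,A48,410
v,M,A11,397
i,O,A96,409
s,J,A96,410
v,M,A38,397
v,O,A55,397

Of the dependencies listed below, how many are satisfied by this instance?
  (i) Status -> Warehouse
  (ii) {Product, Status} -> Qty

(i) Status -> Warehouse: every LHS value maps to a single RHS value — holds.
(ii) {Product, Status} -> Qty: every LHS value maps to a single RHS value — holds.
2 of the 2 dependencies hold.

2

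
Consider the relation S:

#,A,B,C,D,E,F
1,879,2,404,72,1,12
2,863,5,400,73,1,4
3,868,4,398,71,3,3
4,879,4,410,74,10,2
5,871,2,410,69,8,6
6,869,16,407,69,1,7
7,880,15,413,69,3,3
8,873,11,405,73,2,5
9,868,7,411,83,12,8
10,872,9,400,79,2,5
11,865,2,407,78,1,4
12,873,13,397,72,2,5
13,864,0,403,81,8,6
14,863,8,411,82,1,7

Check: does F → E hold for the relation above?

F=12: row 1 → E = 1 ✓
F=4: rows 2, 11 → E = 1, 1 ✓
F=3: rows 3, 7 → E = 3, 3 ✓
F=2: row 4 → E = 10 ✓
F=6: rows 5, 13 → E = 8, 8 ✓
F=7: rows 6, 14 → E = 1, 1 ✓
F=5: rows 8, 10, 12 → E = 2, 2, 2 ✓
F=8: row 9 → E = 12 ✓
Every F value is associated with a single E value, so F → E holds.

Yes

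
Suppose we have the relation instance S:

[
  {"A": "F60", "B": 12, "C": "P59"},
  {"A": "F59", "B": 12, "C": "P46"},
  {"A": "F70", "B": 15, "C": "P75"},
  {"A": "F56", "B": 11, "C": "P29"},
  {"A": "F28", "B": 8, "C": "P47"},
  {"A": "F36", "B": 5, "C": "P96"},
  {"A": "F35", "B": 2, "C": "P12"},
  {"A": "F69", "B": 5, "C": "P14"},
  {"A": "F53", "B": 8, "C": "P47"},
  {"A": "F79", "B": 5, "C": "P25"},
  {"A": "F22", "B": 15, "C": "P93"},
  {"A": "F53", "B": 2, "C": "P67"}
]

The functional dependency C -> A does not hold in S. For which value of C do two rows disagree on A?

P47

C=P59: 1 row → A = F60 ✓
C=P46: 1 row → A = F59 ✓
C=P75: 1 row → A = F70 ✓
C=P29: 1 row → A = F56 ✓
C=P47: 2 rows → A takes values {F28, F53} — violation
C=P96: 1 row → A = F36 ✓
C=P12: 1 row → A = F35 ✓
C=P14: 1 row → A = F69 ✓
C=P25: 1 row → A = F79 ✓
C=P93: 1 row → A = F22 ✓
C=P67: 1 row → A = F53 ✓
The only C value with inconsistent A is C=P47.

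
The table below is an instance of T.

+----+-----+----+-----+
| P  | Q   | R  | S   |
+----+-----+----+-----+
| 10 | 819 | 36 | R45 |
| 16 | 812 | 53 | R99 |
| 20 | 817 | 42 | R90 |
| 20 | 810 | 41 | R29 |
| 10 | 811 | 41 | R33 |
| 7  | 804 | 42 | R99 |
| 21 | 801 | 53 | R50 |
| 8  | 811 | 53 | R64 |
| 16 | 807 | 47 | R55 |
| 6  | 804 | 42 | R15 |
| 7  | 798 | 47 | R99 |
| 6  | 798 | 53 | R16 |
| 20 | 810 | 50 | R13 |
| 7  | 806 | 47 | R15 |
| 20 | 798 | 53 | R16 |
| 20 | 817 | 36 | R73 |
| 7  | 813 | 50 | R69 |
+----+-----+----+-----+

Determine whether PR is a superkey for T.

No

Two distinct rows share (P=7, R=47), so PR does not determine every attribute — not a superkey.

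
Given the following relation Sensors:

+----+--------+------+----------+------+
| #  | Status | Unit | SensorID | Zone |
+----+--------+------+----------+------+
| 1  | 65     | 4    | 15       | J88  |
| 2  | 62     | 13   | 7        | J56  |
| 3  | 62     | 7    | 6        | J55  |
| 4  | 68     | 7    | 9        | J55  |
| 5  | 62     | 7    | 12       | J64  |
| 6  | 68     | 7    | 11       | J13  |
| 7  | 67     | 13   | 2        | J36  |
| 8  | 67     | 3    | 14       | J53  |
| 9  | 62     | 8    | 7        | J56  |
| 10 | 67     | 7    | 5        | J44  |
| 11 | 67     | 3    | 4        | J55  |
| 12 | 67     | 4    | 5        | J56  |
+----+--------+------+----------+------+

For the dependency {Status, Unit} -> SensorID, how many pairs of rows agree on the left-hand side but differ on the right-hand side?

3

(Status=62, Unit=7): violating pairs (3,5) — 1 pair.
(Status=68, Unit=7): violating pairs (4,6) — 1 pair.
(Status=67, Unit=3): violating pairs (8,11) — 1 pair.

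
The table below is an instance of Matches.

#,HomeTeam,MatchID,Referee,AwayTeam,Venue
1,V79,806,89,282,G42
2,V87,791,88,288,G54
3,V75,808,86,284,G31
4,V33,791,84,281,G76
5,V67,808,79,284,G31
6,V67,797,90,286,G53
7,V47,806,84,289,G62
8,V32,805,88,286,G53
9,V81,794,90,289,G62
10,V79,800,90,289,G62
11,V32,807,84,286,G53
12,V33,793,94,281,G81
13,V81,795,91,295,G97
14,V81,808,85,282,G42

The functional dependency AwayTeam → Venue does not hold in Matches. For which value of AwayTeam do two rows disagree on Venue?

281

AwayTeam=282: rows 1, 14 → Venue = G42, G42 ✓
AwayTeam=288: row 2 → Venue = G54 ✓
AwayTeam=284: rows 3, 5 → Venue = G31, G31 ✓
AwayTeam=281: rows 4, 12 → Venue takes values {G76, G81} — violation
AwayTeam=286: rows 6, 8, 11 → Venue = G53, G53, G53 ✓
AwayTeam=289: rows 7, 9, 10 → Venue = G62, G62, G62 ✓
AwayTeam=295: row 13 → Venue = G97 ✓
The only AwayTeam value with inconsistent Venue is AwayTeam=281.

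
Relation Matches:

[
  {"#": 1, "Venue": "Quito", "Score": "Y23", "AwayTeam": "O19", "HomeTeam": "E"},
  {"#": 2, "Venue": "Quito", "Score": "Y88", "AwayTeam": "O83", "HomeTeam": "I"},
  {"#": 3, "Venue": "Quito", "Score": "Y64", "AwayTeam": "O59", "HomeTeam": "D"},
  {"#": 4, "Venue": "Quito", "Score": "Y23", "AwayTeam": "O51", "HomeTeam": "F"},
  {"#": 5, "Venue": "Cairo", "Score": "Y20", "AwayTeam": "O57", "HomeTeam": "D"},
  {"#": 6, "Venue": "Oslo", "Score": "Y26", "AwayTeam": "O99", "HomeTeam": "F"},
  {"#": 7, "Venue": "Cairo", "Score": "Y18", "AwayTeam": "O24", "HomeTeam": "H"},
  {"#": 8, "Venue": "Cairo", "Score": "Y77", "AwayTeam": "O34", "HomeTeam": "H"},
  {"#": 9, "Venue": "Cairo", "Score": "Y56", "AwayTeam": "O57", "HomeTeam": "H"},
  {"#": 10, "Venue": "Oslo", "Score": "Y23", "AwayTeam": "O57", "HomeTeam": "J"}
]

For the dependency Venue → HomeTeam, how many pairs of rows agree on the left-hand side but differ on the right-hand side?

10

Venue=Quito: violating pairs (1,2), (1,3), (1,4), (2,3), (2,4), (3,4) — 6 pairs.
Venue=Cairo: violating pairs (5,7), (5,8), (5,9) — 3 pairs.
Venue=Oslo: violating pairs (6,10) — 1 pair.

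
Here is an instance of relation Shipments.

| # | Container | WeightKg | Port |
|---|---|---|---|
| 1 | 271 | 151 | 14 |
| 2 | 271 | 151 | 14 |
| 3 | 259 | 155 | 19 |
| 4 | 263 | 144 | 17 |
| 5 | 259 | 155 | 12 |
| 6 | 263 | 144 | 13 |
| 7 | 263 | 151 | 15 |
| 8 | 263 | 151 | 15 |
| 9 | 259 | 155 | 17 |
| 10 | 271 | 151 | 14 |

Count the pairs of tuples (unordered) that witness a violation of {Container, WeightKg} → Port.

4

(Container=271, WeightKg=151): all 3 rows agree on Port — 0 pairs.
(Container=259, WeightKg=155): violating pairs (3,5), (3,9), (5,9) — 3 pairs.
(Container=263, WeightKg=144): violating pairs (4,6) — 1 pair.
(Container=263, WeightKg=151): all 2 rows agree on Port — 0 pairs.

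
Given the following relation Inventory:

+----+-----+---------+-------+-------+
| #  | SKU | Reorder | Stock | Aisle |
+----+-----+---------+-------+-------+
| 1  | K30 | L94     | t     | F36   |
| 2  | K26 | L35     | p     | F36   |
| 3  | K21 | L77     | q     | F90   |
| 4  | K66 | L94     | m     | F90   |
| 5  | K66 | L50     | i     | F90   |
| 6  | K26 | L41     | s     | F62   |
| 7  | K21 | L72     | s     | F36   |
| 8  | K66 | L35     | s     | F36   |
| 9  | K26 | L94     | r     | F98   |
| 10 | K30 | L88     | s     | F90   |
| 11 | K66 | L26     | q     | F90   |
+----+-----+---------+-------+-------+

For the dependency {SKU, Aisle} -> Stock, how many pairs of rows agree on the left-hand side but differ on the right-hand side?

(SKU=K66, Aisle=F90): violating pairs (4,5), (4,11), (5,11) — 3 pairs.

3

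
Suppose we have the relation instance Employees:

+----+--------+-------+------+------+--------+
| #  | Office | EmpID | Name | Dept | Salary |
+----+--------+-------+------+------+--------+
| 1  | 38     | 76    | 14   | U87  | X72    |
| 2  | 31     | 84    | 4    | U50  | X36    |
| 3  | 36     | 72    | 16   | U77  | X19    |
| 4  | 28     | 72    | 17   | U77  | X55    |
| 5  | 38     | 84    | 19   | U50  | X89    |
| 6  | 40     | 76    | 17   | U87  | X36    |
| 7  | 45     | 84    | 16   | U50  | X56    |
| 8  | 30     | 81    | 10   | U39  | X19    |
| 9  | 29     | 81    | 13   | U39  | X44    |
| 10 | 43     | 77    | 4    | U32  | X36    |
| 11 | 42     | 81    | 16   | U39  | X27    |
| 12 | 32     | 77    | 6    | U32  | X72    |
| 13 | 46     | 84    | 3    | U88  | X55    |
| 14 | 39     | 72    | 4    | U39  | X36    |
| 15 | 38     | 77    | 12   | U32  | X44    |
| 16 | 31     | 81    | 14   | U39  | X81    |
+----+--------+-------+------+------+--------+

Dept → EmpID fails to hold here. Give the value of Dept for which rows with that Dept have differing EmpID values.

Dept=U87: rows 1, 6 → EmpID = 76, 76 ✓
Dept=U50: rows 2, 5, 7 → EmpID = 84, 84, 84 ✓
Dept=U77: rows 3, 4 → EmpID = 72, 72 ✓
Dept=U39: rows 8, 9, 11, 14, 16 → EmpID takes values {81, 72} — violation
Dept=U32: rows 10, 12, 15 → EmpID = 77, 77, 77 ✓
Dept=U88: row 13 → EmpID = 84 ✓
The only Dept value with inconsistent EmpID is Dept=U39.

U39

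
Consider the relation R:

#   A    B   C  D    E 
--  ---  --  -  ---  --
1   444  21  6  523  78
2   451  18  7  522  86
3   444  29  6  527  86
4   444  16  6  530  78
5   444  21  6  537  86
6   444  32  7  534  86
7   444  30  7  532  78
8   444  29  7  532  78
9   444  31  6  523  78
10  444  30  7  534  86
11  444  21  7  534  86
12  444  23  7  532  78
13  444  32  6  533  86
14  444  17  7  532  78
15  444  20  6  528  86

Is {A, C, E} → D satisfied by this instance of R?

No

(A=444, C=6, E=78): rows 1, 4, 9 → D takes values {523, 530} — violation
(A=451, C=7, E=86): row 2 → D = 522 ✓
(A=444, C=6, E=86): rows 3, 5, 13, 15 → D takes values {527, 537, 533, 528} — violation
(A=444, C=7, E=86): rows 6, 10, 11 → D = 534, 534, 534 ✓
(A=444, C=7, E=78): rows 7, 8, 12, 14 → D = 532, 532, 532, 532 ✓
Two rows agree on {A, C, E} but differ on D, so {A, C, E} → D does not hold.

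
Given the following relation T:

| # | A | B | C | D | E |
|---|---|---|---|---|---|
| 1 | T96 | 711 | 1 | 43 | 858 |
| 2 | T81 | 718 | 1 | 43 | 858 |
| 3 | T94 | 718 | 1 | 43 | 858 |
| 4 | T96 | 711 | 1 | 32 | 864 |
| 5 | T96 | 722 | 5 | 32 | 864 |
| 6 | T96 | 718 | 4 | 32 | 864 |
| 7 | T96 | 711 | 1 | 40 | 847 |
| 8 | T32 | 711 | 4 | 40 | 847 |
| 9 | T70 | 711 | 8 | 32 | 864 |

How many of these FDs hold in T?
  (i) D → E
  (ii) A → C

1

(i) D → E: every LHS value maps to a single RHS value — holds.
(ii) A → C: A=T96: rows 1, 4, 5, 6, 7 → C takes values {1, 5, 4} — violation — fails.
1 of the 2 dependencies holds.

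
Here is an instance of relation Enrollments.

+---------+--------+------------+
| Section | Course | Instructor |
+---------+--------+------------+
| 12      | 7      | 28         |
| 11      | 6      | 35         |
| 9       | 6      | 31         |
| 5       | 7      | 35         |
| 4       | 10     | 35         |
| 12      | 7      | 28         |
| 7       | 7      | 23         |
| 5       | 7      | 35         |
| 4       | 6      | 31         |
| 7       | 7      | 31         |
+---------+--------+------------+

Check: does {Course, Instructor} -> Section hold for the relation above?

(Course=7, Instructor=28): 2 rows → Section = 12, 12 ✓
(Course=6, Instructor=35): 1 row → Section = 11 ✓
(Course=6, Instructor=31): 2 rows → Section takes values {9, 4} — violation
(Course=7, Instructor=35): 2 rows → Section = 5, 5 ✓
(Course=10, Instructor=35): 1 row → Section = 4 ✓
(Course=7, Instructor=23): 1 row → Section = 7 ✓
(Course=7, Instructor=31): 1 row → Section = 7 ✓
Two rows agree on {Course, Instructor} but differ on Section, so {Course, Instructor} -> Section does not hold.

No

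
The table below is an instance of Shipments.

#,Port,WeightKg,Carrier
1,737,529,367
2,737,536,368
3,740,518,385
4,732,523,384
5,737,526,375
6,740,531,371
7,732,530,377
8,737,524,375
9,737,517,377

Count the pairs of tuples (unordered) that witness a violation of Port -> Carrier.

11

Port=737: violating pairs (1,2), (1,5), (1,8), (1,9), (2,5), (2,8), (2,9), (5,9), (8,9) — 9 pairs.
Port=740: violating pairs (3,6) — 1 pair.
Port=732: violating pairs (4,7) — 1 pair.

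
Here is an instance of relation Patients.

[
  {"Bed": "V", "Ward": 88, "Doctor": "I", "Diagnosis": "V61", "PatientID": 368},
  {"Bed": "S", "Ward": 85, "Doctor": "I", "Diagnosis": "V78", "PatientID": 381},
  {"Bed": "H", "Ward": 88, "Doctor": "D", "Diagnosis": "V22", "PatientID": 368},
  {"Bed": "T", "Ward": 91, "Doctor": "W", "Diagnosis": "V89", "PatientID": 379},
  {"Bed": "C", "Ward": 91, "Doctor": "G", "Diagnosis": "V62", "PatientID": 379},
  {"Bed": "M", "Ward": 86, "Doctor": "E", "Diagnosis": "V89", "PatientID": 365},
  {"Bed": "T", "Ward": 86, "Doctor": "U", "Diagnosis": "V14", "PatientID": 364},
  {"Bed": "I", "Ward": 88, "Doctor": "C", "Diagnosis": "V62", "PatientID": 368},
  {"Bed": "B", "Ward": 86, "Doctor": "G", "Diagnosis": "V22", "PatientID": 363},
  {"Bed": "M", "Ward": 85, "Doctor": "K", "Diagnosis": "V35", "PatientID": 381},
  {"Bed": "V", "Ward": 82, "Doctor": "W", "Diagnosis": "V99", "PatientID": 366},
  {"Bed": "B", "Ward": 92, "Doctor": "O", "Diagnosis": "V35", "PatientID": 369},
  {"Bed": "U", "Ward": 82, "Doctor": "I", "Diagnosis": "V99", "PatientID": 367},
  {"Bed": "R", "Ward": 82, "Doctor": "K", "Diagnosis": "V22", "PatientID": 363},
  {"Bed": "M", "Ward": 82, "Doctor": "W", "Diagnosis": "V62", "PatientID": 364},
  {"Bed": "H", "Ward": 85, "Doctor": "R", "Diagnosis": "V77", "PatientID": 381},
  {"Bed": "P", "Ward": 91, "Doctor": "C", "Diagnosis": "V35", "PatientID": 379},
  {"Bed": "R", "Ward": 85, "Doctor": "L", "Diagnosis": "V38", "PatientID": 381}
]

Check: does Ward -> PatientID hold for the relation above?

No

Ward=88: 3 rows → PatientID = 368, 368, 368 ✓
Ward=85: 4 rows → PatientID = 381, 381, 381, 381 ✓
Ward=91: 3 rows → PatientID = 379, 379, 379 ✓
Ward=86: 3 rows → PatientID takes values {365, 364, 363} — violation
Ward=82: 4 rows → PatientID takes values {366, 367, 363, 364} — violation
Ward=92: 1 row → PatientID = 369 ✓
Two rows agree on Ward but differ on PatientID, so Ward -> PatientID does not hold.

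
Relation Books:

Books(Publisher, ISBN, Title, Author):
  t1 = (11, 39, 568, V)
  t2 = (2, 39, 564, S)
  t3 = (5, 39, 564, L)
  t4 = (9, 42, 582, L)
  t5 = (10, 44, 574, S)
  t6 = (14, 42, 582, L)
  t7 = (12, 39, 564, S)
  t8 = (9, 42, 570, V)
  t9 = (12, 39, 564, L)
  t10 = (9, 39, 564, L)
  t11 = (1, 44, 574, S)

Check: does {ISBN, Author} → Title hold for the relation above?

(ISBN=39, Author=V): row 1 → Title = 568 ✓
(ISBN=39, Author=S): rows 2, 7 → Title = 564, 564 ✓
(ISBN=39, Author=L): rows 3, 9, 10 → Title = 564, 564, 564 ✓
(ISBN=42, Author=L): rows 4, 6 → Title = 582, 582 ✓
(ISBN=44, Author=S): rows 5, 11 → Title = 574, 574 ✓
(ISBN=42, Author=V): row 8 → Title = 570 ✓
Every {ISBN, Author} value is associated with a single Title value, so {ISBN, Author} → Title holds.

Yes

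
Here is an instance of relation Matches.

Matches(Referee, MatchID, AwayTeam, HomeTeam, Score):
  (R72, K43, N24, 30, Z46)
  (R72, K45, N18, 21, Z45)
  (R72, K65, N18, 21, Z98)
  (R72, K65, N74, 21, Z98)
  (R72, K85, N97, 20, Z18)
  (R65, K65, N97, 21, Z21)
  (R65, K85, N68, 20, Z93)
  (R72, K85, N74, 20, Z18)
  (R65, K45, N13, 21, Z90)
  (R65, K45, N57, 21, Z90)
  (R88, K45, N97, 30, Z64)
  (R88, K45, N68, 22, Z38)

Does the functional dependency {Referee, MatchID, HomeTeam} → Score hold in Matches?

(Referee=R72, MatchID=K43, HomeTeam=30): 1 row → Score = Z46 ✓
(Referee=R72, MatchID=K45, HomeTeam=21): 1 row → Score = Z45 ✓
(Referee=R72, MatchID=K65, HomeTeam=21): 2 rows → Score = Z98, Z98 ✓
(Referee=R72, MatchID=K85, HomeTeam=20): 2 rows → Score = Z18, Z18 ✓
(Referee=R65, MatchID=K65, HomeTeam=21): 1 row → Score = Z21 ✓
(Referee=R65, MatchID=K85, HomeTeam=20): 1 row → Score = Z93 ✓
(Referee=R65, MatchID=K45, HomeTeam=21): 2 rows → Score = Z90, Z90 ✓
(Referee=R88, MatchID=K45, HomeTeam=30): 1 row → Score = Z64 ✓
(Referee=R88, MatchID=K45, HomeTeam=22): 1 row → Score = Z38 ✓
Every {Referee, MatchID, HomeTeam} value is associated with a single Score value, so {Referee, MatchID, HomeTeam} → Score holds.

Yes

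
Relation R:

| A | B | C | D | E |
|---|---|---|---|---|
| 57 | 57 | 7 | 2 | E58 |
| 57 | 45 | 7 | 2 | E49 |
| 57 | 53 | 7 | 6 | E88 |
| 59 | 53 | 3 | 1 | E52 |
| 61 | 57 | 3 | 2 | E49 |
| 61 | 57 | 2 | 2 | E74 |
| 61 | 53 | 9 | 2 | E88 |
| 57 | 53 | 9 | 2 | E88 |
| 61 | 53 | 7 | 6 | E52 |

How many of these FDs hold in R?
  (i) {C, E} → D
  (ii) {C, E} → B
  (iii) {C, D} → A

(i) {C, E} → D: every LHS value maps to a single RHS value — holds.
(ii) {C, E} → B: every LHS value maps to a single RHS value — holds.
(iii) {C, D} → A: (C=7, D=6): 2 rows → A takes values {57, 61} — violation; (C=9, D=2): 2 rows → A takes values {61, 57} — violation — fails.
2 of the 3 dependencies hold.

2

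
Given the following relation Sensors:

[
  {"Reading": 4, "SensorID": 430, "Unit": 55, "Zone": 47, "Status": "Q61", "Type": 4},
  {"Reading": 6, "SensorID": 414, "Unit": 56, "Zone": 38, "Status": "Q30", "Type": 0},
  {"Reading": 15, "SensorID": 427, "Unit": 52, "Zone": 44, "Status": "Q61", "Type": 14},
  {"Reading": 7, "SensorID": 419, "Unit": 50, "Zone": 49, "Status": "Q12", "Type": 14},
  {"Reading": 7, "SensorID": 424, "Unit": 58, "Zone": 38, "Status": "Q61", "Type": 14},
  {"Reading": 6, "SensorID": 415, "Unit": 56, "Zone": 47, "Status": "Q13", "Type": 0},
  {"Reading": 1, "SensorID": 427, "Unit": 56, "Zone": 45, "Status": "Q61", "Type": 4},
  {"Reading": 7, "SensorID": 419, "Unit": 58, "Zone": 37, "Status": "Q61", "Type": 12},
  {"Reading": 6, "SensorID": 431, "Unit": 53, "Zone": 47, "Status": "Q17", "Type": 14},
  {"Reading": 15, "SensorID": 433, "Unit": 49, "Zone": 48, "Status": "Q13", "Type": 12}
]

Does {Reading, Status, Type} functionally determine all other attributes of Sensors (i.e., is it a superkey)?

Yes

All 10 rows have distinct {Reading, Status, Type} values, so {Reading, Status, Type} → (all attributes) holds and {Reading, Status, Type} is a superkey.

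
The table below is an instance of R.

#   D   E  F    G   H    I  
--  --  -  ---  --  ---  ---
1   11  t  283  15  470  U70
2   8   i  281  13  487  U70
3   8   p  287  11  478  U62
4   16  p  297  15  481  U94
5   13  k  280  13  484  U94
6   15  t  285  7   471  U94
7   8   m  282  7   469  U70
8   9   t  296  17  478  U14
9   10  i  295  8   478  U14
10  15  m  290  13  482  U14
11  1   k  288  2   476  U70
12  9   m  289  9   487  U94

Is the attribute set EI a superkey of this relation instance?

All 12 rows have distinct EI values, so EI → (all attributes) holds and EI is a superkey.

Yes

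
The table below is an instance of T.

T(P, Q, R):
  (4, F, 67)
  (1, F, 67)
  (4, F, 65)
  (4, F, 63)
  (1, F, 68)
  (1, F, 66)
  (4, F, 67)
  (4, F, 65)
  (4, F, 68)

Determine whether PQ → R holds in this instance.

No

(P=4, Q=F): 6 rows → R takes values {67, 65, 63, 68} — violation
(P=1, Q=F): 3 rows → R takes values {67, 68, 66} — violation
Two rows agree on PQ but differ on R, so PQ → R does not hold.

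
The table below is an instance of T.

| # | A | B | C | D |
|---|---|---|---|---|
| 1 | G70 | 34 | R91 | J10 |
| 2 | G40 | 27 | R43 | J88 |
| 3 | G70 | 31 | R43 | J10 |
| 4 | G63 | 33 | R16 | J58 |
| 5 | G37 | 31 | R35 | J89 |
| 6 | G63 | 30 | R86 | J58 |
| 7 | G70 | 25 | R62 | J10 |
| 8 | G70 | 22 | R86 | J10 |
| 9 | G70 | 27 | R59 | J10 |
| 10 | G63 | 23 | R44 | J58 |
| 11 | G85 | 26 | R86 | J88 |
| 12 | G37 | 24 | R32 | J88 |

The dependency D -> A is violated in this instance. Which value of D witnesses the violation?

J88

D=J10: rows 1, 3, 7, 8, 9 → A = G70, G70, G70, G70, G70 ✓
D=J88: rows 2, 11, 12 → A takes values {G40, G85, G37} — violation
D=J58: rows 4, 6, 10 → A = G63, G63, G63 ✓
D=J89: row 5 → A = G37 ✓
The only D value with inconsistent A is D=J88.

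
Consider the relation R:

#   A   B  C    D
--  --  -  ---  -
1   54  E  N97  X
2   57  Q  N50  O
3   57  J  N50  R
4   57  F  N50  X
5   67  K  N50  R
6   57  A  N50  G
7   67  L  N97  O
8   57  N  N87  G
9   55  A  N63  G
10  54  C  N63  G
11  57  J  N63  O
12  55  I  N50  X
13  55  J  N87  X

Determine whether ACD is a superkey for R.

All 13 rows have distinct ACD values, so ACD → (all attributes) holds and ACD is a superkey.

Yes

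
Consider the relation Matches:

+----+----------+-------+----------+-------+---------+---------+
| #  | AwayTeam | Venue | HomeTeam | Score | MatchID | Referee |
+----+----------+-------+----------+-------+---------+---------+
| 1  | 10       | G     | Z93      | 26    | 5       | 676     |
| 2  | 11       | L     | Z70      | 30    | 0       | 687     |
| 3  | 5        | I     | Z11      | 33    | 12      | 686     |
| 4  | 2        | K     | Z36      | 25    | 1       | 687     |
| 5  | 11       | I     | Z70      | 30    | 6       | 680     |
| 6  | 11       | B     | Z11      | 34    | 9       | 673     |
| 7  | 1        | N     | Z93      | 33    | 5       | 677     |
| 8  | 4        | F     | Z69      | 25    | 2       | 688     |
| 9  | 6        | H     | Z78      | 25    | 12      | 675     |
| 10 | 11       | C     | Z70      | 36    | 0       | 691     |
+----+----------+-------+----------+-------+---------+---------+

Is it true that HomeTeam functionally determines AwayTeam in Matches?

No

HomeTeam=Z93: rows 1, 7 → AwayTeam takes values {10, 1} — violation
HomeTeam=Z70: rows 2, 5, 10 → AwayTeam = 11, 11, 11 ✓
HomeTeam=Z11: rows 3, 6 → AwayTeam takes values {5, 11} — violation
HomeTeam=Z36: row 4 → AwayTeam = 2 ✓
HomeTeam=Z69: row 8 → AwayTeam = 4 ✓
HomeTeam=Z78: row 9 → AwayTeam = 6 ✓
Two rows agree on HomeTeam but differ on AwayTeam, so HomeTeam → AwayTeam does not hold.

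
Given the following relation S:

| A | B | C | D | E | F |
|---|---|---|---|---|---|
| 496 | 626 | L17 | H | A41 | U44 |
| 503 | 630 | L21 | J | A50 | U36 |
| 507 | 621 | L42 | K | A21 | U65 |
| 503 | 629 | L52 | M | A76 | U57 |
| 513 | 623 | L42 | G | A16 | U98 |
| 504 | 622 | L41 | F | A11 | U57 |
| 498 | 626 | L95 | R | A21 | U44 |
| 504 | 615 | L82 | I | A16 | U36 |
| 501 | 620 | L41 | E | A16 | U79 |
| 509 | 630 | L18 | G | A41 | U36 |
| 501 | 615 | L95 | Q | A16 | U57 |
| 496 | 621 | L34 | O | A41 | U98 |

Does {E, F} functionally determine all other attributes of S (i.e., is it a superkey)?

Yes

All 12 rows have distinct {E, F} values, so {E, F} → (all attributes) holds and {E, F} is a superkey.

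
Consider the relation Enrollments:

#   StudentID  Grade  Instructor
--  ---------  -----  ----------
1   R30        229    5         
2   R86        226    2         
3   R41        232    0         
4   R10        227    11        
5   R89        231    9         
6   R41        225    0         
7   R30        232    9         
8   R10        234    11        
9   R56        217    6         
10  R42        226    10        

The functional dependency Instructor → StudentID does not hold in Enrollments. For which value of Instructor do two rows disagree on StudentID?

Instructor=5: row 1 → StudentID = R30 ✓
Instructor=2: row 2 → StudentID = R86 ✓
Instructor=0: rows 3, 6 → StudentID = R41, R41 ✓
Instructor=11: rows 4, 8 → StudentID = R10, R10 ✓
Instructor=9: rows 5, 7 → StudentID takes values {R89, R30} — violation
Instructor=6: row 9 → StudentID = R56 ✓
Instructor=10: row 10 → StudentID = R42 ✓
The only Instructor value with inconsistent StudentID is Instructor=9.

9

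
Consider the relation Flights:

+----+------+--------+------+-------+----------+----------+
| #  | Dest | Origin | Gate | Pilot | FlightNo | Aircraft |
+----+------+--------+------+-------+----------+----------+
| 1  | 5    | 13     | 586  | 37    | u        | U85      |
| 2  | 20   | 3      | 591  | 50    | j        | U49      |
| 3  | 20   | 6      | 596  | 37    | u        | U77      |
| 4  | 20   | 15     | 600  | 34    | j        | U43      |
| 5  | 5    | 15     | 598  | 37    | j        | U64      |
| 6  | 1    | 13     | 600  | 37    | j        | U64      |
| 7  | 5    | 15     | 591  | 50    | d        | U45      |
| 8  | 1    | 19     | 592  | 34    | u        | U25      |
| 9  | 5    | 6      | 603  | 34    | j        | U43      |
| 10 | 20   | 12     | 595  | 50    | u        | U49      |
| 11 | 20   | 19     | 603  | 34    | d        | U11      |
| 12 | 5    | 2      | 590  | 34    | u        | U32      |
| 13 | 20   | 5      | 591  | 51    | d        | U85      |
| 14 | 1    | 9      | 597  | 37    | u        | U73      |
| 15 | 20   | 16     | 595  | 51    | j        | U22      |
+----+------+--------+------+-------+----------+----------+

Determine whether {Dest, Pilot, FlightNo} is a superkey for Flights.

Yes

All 15 rows have distinct {Dest, Pilot, FlightNo} values, so {Dest, Pilot, FlightNo} → (all attributes) holds and {Dest, Pilot, FlightNo} is a superkey.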